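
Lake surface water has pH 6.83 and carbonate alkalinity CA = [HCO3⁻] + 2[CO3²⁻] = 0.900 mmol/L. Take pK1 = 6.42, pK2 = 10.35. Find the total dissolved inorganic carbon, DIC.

DIC = 1.25 mmol/L

CA = [HCO3⁻] + 2[CO3²⁻] = (α₁ + 2α₂)·DIC
At pH 6.83: [H⁺]/K1 = 10^-0.41 = 0.38905, K2/[H⁺] = 10^-3.52 = 0.00030200
α₁ = 1/(1 + 0.38905 + 0.00030200) = 1/1.3893 = 0.7198; α₂ = α₁·K2/[H⁺] = 0.0002174
α₁ + 2α₂ = 0.7202
DIC = CA / (α₁ + 2α₂) = 0.900 / 0.7202 = 1.25 mmol/L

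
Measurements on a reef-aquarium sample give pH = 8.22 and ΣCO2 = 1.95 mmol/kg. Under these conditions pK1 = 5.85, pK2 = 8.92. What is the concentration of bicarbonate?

[HCO3⁻] = 1.62 mmol/kg

α₁ = 1 / (1 + [H⁺]/K1 + K2/[H⁺]) = 1 / (1 + 10^-2.37 + 10^-0.70)
   = 1 / (1 + 0.0042658 + 0.19953) = 1/1.2038 = 0.8307
[HCO3⁻] = α₁ × DIC = 0.8307 × 1.95 = 1.62 mmol/kg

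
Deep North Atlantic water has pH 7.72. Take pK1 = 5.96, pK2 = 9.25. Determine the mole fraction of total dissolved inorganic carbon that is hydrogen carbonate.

α₁ = 0.955

α₁ = 1 / (1 + [H⁺]/K1 + K2/[H⁺]) = 1 / (1 + 10^-1.76 + 10^-1.53)
   = 1 / (1 + 0.017378 + 0.029512) = 1/1.0469 = 0.9552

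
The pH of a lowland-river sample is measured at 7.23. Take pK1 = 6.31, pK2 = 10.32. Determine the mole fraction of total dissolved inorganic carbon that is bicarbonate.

α₁ = 0.892

α₁ = 1 / (1 + [H⁺]/K1 + K2/[H⁺]) = 1 / (1 + 10^-0.92 + 10^-3.09)
   = 1 / (1 + 0.12023 + 0.00081283) = 1/1.1210 = 0.8920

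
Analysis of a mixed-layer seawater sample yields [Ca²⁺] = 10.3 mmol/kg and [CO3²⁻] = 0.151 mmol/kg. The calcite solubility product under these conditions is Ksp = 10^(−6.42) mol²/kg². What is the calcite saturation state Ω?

Ksp = 10^(−6.42) = 3.802×10^-7
Ω = [Ca²⁺][CO3²⁻]/Ksp = (10.3×10^-3)(0.151×10^-3) / 3.802×10^-7 = 4.09

Ω = 4.09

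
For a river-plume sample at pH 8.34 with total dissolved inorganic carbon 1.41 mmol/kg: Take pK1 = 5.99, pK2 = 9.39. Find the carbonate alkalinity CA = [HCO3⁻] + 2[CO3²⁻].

CA = [HCO3⁻] + 2[CO3²⁻] = (α₁ + 2α₂)·DIC
At pH 8.34: [H⁺]/K1 = 10^-2.35 = 0.0044668, K2/[H⁺] = 10^-1.05 = 0.089125
α₁ = 1/(1 + 0.0044668 + 0.089125) = 1/1.0936 = 0.9144; α₂ = α₁·K2/[H⁺] = 0.08150
α₁ + 2α₂ = 1.0774
CA = 1.0774 × 1.41 = 1.52 mmol/kg

CA = 1.52 mmol/kg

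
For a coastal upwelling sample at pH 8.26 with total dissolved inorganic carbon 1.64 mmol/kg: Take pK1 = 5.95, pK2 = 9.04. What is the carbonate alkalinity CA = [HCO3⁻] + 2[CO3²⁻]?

CA = [HCO3⁻] + 2[CO3²⁻] = (α₁ + 2α₂)·DIC
At pH 8.26: [H⁺]/K1 = 10^-2.31 = 0.0048978, K2/[H⁺] = 10^-0.78 = 0.16596
α₁ = 1/(1 + 0.0048978 + 0.16596) = 1/1.1709 = 0.8541; α₂ = α₁·K2/[H⁺] = 0.1417
α₁ + 2α₂ = 1.1376
CA = 1.1376 × 1.64 = 1.87 mmol/kg

CA = 1.87 mmol/kg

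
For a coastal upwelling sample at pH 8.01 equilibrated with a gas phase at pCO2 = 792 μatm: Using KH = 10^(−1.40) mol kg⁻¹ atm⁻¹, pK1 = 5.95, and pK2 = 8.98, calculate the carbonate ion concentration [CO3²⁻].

[CO2*] = KH · pCO2 = 10^(−1.40) × 792×10^-6 = 3.153×10^-5 mol/kg
α₀ = 1/(1 + K1/[H⁺] + K1K2/[H⁺]²) = 1/(1 + 10^+2.06 + 10^+1.09) = 0.007805
DIC = [CO2*]/α₀ = 3.153×10^-5 / 0.007805 = 4.040 mmol/kg
[CO3²⁻] = α₂·DIC; α₂ = 0.09603, so [CO3²⁻] = 0.09603 × 4.040 = 0.388 mmol/kg

[CO3²⁻] = 0.388 mmol/kg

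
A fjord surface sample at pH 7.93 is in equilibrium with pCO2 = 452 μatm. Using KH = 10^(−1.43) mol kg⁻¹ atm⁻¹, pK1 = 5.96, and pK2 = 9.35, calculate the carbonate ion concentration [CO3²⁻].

[CO2*] = KH · pCO2 = 10^(−1.43) × 452×10^-6 = 1.679×10^-5 mol/kg
α₀ = 1/(1 + K1/[H⁺] + K1K2/[H⁺]²) = 1/(1 + 10^+1.97 + 10^+0.55) = 0.01022
DIC = [CO2*]/α₀ = 1.679×10^-5 / 0.01022 = 1.644 mmol/kg
[CO3²⁻] = α₂·DIC; α₂ = 0.03625, so [CO3²⁻] = 0.03625 × 1.644 = 0.0596 mmol/kg

[CO3²⁻] = 0.0596 mmol/kg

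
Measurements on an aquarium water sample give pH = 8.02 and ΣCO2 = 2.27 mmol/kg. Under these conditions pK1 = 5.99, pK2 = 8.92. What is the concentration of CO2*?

α₀ = 1 / (1 + K1/[H⁺] + K1K2/[H⁺]²) = 1 / (1 + 10^+2.03 + 10^+1.13)
   = 1 / (1 + 107.15 + 13.490) = 1/121.64 = 0.008221
[CO2*] = α₀ × DIC = 0.008221 × 2.27 = 0.0187 mmol/kg = 18.7 μmol/kg

[CO2*] = 18.7 μmol/kg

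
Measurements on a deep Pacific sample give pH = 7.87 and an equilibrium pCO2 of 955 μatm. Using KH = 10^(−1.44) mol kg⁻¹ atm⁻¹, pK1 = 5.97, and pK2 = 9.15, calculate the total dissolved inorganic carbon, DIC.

DIC = 2.93 mmol/kg

[CO2*] = KH · pCO2 = 10^(−1.44) × 955×10^-6 = 3.467×10^-5 mol/kg
α₀ = 1/(1 + K1/[H⁺] + K1K2/[H⁺]²) = 1/(1 + 10^+1.90 + 10^+0.62) = 0.01182
DIC = [CO2*]/α₀ = 3.467×10^-5 / 0.01182 = 2.93 mmol/kg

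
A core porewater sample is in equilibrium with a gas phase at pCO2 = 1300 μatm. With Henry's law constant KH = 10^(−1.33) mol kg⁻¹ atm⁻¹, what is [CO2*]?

[CO2*] = 60.8 μmol/kg

KH = 10^(−1.33) = 4.677×10^-2 mol kg⁻¹ atm⁻¹
[CO2*] = KH · pCO2 = 4.677×10^-2 × 1300×10^-6 atm = 6.08×10^-5 mol/kg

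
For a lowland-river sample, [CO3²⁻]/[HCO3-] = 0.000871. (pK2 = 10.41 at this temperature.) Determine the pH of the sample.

From K2 = [H⁺][CO3²⁻]/[HCO3-]:  pH = pK2 + log₁₀([CO3²⁻]/[HCO3-])
log₁₀(0.000871) = -3.060
pH = 10.41 + (-3.060) = 7.35

pH = 7.35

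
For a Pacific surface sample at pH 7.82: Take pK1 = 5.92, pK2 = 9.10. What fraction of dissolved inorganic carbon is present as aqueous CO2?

α₀ = 1 / (1 + K1/[H⁺] + K1K2/[H⁺]²) = 1 / (1 + 10^+1.90 + 10^+0.62)
   = 1 / (1 + 79.433 + 4.1687) = 1/84.602 = 0.01182

α₀ = 0.0118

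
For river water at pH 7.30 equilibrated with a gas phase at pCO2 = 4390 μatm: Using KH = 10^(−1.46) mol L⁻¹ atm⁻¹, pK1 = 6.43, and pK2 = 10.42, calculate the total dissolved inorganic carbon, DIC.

[CO2*] = KH · pCO2 = 10^(−1.46) × 4390×10^-6 = 1.522×10^-4 mol/L
α₀ = 1/(1 + K1/[H⁺] + K1K2/[H⁺]²) = 1/(1 + 10^+0.87 + 10^-2.25) = 0.1188
DIC = [CO2*]/α₀ = 1.522×10^-4 / 0.1188 = 1.28 mmol/L

DIC = 1.28 mmol/L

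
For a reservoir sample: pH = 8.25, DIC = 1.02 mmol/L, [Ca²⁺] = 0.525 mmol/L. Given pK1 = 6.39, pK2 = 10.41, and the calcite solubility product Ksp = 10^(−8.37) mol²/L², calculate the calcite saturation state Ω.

α₂ = 1 / (1 + [H⁺]/K2 + [H⁺]²/(K1K2)) = 1 / (1 + 10^+2.16 + 10^+0.30)
   = 1 / (1 + 144.54 + 1.9953) = 1/147.54 = 0.006778
[CO3²⁻] = α₂ × DIC = 0.006778 × 1.02 = 0.006913 mmol/L = 6.913 μmol/L
Ksp = 10^(−8.37) = 4.266×10^-9
Ω = [Ca²⁺][CO3²⁻]/Ksp = (0.525×10^-3)(6.913×10^-6) / 4.266×10^-9 = 0.851

Ω = 0.851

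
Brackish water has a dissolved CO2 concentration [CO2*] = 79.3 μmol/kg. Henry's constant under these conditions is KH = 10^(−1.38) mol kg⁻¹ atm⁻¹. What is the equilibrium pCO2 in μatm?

pCO2 = 1900 μatm

KH = 10^(−1.38) = 4.169×10^-2 mol kg⁻¹ atm⁻¹
pCO2 = [CO2*]/KH = 79.3×10^-6 / 4.169×10^-2 = 1.90×10^-3 atm = 1900 μatm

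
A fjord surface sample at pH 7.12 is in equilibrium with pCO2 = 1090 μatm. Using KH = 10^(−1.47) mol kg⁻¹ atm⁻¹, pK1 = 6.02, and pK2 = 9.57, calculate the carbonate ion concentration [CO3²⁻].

[CO3²⁻] = 1.65 μmol/kg

[CO2*] = KH · pCO2 = 10^(−1.47) × 1090×10^-6 = 3.693×10^-5 mol/kg
α₀ = 1/(1 + K1/[H⁺] + K1K2/[H⁺]²) = 1/(1 + 10^+1.10 + 10^-1.35) = 0.07335
DIC = [CO2*]/α₀ = 3.693×10^-5 / 0.07335 = 0.5036 mmol/kg
[CO3²⁻] = α₂·DIC; α₂ = 0.003276, so [CO3²⁻] = 0.003276 × 0.5036 = 0.00165 mmol/kg = 1.65 μmol/kg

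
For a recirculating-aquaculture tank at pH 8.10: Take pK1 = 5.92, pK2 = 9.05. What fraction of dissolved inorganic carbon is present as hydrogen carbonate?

α₁ = 1 / (1 + [H⁺]/K1 + K2/[H⁺]) = 1 / (1 + 10^-2.18 + 10^-0.95)
   = 1 / (1 + 0.0066069 + 0.11220) = 1/1.1188 = 0.8938

α₁ = 0.894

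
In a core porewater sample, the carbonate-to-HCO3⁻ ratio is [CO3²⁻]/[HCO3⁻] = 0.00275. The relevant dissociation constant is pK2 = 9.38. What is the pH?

pH = 6.82

From K2 = [H⁺][CO3²⁻]/[HCO3⁻]:  pH = pK2 + log₁₀([CO3²⁻]/[HCO3⁻])
log₁₀(0.00275) = -2.561
pH = 9.38 + (-2.561) = 6.82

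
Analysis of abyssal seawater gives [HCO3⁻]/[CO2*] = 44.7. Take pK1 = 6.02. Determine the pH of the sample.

pH = 7.67

From K1 = [H⁺][HCO3⁻]/[CO2*]:  pH = pK1 + log₁₀([HCO3⁻]/[CO2*])
log₁₀(44.7) = +1.650
pH = 6.02 + (+1.650) = 7.67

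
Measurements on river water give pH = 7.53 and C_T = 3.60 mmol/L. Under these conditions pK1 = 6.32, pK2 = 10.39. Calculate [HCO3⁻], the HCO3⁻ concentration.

[HCO3⁻] = 3.39 mmol/L

α₁ = 1 / (1 + [H⁺]/K1 + K2/[H⁺]) = 1 / (1 + 10^-1.21 + 10^-2.86)
   = 1 / (1 + 0.061660 + 0.0013804) = 1/1.0630 = 0.9407
[HCO3⁻] = α₁ × DIC = 0.9407 × 3.60 = 3.39 mmol/L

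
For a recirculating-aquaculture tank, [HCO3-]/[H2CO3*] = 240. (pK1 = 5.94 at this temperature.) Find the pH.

From K1 = [H⁺][HCO3-]/[H2CO3*]:  pH = pK1 + log₁₀([HCO3-]/[H2CO3*])
log₁₀(240) = +2.380
pH = 5.94 + (+2.380) = 8.32

pH = 8.32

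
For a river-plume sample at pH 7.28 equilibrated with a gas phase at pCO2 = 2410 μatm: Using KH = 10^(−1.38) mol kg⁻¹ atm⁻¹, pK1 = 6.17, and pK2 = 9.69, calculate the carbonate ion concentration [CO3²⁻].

[CO3²⁻] = 5.04 μmol/kg

[CO2*] = KH · pCO2 = 10^(−1.38) × 2410×10^-6 = 1.005×10^-4 mol/kg
α₀ = 1/(1 + K1/[H⁺] + K1K2/[H⁺]²) = 1/(1 + 10^+1.11 + 10^-1.30) = 0.07177
DIC = [CO2*]/α₀ = 1.005×10^-4 / 0.07177 = 1.400 mmol/kg
[CO3²⁻] = α₂·DIC; α₂ = 0.003597, so [CO3²⁻] = 0.003597 × 1.400 = 0.00504 mmol/kg = 5.04 μmol/kg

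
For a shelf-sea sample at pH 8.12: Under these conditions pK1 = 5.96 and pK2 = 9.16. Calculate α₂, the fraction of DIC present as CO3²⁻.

α₂ = 1 / (1 + [H⁺]/K2 + [H⁺]²/(K1K2)) = 1 / (1 + 10^+1.04 + 10^-1.12)
   = 1 / (1 + 10.965 + 0.075858) = 1/12.041 = 0.08305

α₂ = 0.0831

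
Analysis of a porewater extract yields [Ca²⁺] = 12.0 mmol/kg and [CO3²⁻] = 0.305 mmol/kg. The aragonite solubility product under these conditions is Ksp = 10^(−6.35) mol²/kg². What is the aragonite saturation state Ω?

Ω = 8.19

Ksp = 10^(−6.35) = 4.467×10^-7
Ω = [Ca²⁺][CO3²⁻]/Ksp = (12.0×10^-3)(0.305×10^-3) / 4.467×10^-7 = 8.19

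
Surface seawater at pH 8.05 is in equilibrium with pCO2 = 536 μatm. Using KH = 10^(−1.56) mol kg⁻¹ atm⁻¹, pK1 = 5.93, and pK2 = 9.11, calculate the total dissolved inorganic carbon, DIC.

[CO2*] = KH · pCO2 = 10^(−1.56) × 536×10^-6 = 1.476×10^-5 mol/kg
α₀ = 1/(1 + K1/[H⁺] + K1K2/[H⁺]²) = 1/(1 + 10^+2.12 + 10^+1.06) = 0.006930
DIC = [CO2*]/α₀ = 1.476×10^-5 / 0.006930 = 2.13 mmol/kg

DIC = 2.13 mmol/kg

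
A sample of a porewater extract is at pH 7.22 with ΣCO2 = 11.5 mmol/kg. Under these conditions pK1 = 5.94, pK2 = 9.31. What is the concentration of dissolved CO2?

[CO2*] = 0.569 mmol/kg

α₀ = 1 / (1 + K1/[H⁺] + K1K2/[H⁺]²) = 1 / (1 + 10^+1.28 + 10^-0.81)
   = 1 / (1 + 19.055 + 0.15488) = 1/20.209 = 0.04948
[CO2*] = α₀ × DIC = 0.04948 × 11.5 = 0.569 mmol/kg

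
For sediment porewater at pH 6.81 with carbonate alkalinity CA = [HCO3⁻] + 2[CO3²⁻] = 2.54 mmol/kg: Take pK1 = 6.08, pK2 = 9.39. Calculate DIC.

DIC = 3.00 mmol/kg

CA = [HCO3⁻] + 2[CO3²⁻] = (α₁ + 2α₂)·DIC
At pH 6.81: [H⁺]/K1 = 10^-0.73 = 0.18621, K2/[H⁺] = 10^-2.58 = 0.0026303
α₁ = 1/(1 + 0.18621 + 0.0026303) = 1/1.1888 = 0.8412; α₂ = α₁·K2/[H⁺] = 0.002212
α₁ + 2α₂ = 0.8456
DIC = CA / (α₁ + 2α₂) = 2.54 / 0.8456 = 3.00 mmol/kg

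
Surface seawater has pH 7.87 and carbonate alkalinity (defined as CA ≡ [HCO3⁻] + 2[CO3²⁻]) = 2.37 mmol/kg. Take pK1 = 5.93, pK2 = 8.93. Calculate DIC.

CA = [HCO3⁻] + 2[CO3²⁻] = (α₁ + 2α₂)·DIC
At pH 7.87: [H⁺]/K1 = 10^-1.94 = 0.011482, K2/[H⁺] = 10^-1.06 = 0.087096
α₁ = 1/(1 + 0.011482 + 0.087096) = 1/1.0986 = 0.9103; α₂ = α₁·K2/[H⁺] = 0.07928
α₁ + 2α₂ = 1.0688
DIC = CA / (α₁ + 2α₂) = 2.37 / 1.0688 = 2.22 mmol/kg

DIC = 2.22 mmol/kg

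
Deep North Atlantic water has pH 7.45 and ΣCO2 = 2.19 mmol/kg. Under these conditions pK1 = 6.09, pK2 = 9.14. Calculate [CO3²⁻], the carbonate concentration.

α₂ = 1 / (1 + [H⁺]/K2 + [H⁺]²/(K1K2)) = 1 / (1 + 10^+1.69 + 10^+0.33)
   = 1 / (1 + 48.978 + 2.1380) = 1/52.116 = 0.01919
[CO3²⁻] = α₂ × DIC = 0.01919 × 2.19 = 0.0420 mmol/kg

[CO3²⁻] = 0.0420 mmol/kg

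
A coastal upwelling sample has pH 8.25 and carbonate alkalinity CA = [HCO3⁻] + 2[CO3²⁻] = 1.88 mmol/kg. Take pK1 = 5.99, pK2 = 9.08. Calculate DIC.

CA = [HCO3⁻] + 2[CO3²⁻] = (α₁ + 2α₂)·DIC
At pH 8.25: [H⁺]/K1 = 10^-2.26 = 0.0054954, K2/[H⁺] = 10^-0.83 = 0.14791
α₁ = 1/(1 + 0.0054954 + 0.14791) = 1/1.1534 = 0.8670; α₂ = α₁·K2/[H⁺] = 0.1282
α₁ + 2α₂ = 1.1235
DIC = CA / (α₁ + 2α₂) = 1.88 / 1.1235 = 1.67 mmol/kg

DIC = 1.67 mmol/kg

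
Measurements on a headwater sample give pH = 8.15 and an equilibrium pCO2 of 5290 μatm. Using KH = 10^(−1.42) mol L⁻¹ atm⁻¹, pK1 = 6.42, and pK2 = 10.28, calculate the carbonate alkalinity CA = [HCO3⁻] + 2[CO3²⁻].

[CO2*] = KH · pCO2 = 10^(−1.42) × 5290×10^-6 = 2.011×10^-4 mol/L
α₀ = 1/(1 + K1/[H⁺] + K1K2/[H⁺]²) = 1/(1 + 10^+1.73 + 10^-0.40) = 0.01815
DIC = [CO2*]/α₀ = 2.011×10^-4 / 0.01815 = 11.08 mmol/L
CA = (α₁ + 2α₂)·DIC = (0.9746 + 2×0.007225) × 11.08 = 11.0 mmol/L

CA = 11.0 mmol/L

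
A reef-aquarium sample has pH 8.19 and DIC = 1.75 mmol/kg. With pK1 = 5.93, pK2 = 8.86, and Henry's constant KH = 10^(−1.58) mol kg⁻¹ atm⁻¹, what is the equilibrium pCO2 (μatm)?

α₀ = 1 / (1 + K1/[H⁺] + K1K2/[H⁺]²) = 1 / (1 + 10^+2.26 + 10^+1.59)
   = 1 / (1 + 181.97 + 38.905) = 1/221.87 = 0.004507
[CO2*] = α₀ × DIC = 0.004507 × 1.75 = 0.007887 mmol/kg = 7.887 μmol/kg
pCO2 = [CO2*]/KH = 7.887×10^-6 / 2.630×10^-2 = 300 μatm

pCO2 = 300 μatm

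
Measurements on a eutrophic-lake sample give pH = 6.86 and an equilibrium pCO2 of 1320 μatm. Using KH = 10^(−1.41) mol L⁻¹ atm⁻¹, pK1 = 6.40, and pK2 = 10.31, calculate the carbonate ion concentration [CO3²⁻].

[CO3²⁻] = 0.0526 μmol/L

[CO2*] = KH · pCO2 = 10^(−1.41) × 1320×10^-6 = 5.135×10^-5 mol/L
α₀ = 1/(1 + K1/[H⁺] + K1K2/[H⁺]²) = 1/(1 + 10^+0.46 + 10^-2.99) = 0.2574
DIC = [CO2*]/α₀ = 5.135×10^-5 / 0.2574 = 0.1995 mmol/L
[CO3²⁻] = α₂·DIC; α₂ = 0.0002634, so [CO3²⁻] = 0.0002634 × 0.1995 = 5.26×10^-5 mmol/L = 0.0526 μmol/L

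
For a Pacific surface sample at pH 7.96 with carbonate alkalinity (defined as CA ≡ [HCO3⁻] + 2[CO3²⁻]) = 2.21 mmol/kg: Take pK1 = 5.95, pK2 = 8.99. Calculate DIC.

CA = [HCO3⁻] + 2[CO3²⁻] = (α₁ + 2α₂)·DIC
At pH 7.96: [H⁺]/K1 = 10^-2.01 = 0.0097724, K2/[H⁺] = 10^-1.03 = 0.093325
α₁ = 1/(1 + 0.0097724 + 0.093325) = 1/1.1031 = 0.9065; α₂ = α₁·K2/[H⁺] = 0.08460
α₁ + 2α₂ = 1.0757
DIC = CA / (α₁ + 2α₂) = 2.21 / 1.0757 = 2.05 mmol/kg

DIC = 2.05 mmol/kg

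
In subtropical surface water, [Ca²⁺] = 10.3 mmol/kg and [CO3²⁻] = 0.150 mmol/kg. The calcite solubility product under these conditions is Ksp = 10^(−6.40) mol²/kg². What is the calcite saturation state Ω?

Ω = 3.88

Ksp = 10^(−6.40) = 3.981×10^-7
Ω = [Ca²⁺][CO3²⁻]/Ksp = (10.3×10^-3)(0.150×10^-3) / 3.981×10^-7 = 3.88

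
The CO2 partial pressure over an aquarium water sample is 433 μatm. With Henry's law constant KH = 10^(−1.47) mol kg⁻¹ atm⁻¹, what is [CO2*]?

[CO2*] = 14.7 μmol/kg

KH = 10^(−1.47) = 3.388×10^-2 mol kg⁻¹ atm⁻¹
[CO2*] = KH · pCO2 = 3.388×10^-2 × 433×10^-6 atm = 1.47×10^-5 mol/kg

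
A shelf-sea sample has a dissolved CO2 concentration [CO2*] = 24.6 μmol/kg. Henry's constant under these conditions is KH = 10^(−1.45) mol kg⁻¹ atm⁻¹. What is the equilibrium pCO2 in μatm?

KH = 10^(−1.45) = 3.548×10^-2 mol kg⁻¹ atm⁻¹
pCO2 = [CO2*]/KH = 24.6×10^-6 / 3.548×10^-2 = 6.93×10^-4 atm = 693 μatm

pCO2 = 693 μatm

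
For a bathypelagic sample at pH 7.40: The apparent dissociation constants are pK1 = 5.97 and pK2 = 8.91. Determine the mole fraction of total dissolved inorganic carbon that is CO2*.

α₀ = 1 / (1 + K1/[H⁺] + K1K2/[H⁺]²) = 1 / (1 + 10^+1.43 + 10^-0.08)
   = 1 / (1 + 26.915 + 0.83176) = 1/28.747 = 0.03479

α₀ = 0.0348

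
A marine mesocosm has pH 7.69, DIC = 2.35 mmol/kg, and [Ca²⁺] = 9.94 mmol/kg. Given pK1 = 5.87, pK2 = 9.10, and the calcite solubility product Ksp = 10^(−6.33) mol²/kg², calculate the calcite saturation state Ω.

α₂ = 1 / (1 + [H⁺]/K2 + [H⁺]²/(K1K2)) = 1 / (1 + 10^+1.41 + 10^-0.41)
   = 1 / (1 + 25.704 + 0.38905) = 1/27.093 = 0.03691
[CO3²⁻] = α₂ × DIC = 0.03691 × 2.35 = 0.08674 mmol/kg
Ksp = 10^(−6.33) = 4.677×10^-7
Ω = [Ca²⁺][CO3²⁻]/Ksp = (9.94×10^-3)(8.674×10^-5) / 4.677×10^-7 = 1.84

Ω = 1.84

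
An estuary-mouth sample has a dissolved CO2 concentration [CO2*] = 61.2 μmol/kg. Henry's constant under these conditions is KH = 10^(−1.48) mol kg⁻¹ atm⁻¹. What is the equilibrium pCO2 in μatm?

KH = 10^(−1.48) = 3.311×10^-2 mol kg⁻¹ atm⁻¹
pCO2 = [CO2*]/KH = 61.2×10^-6 / 3.311×10^-2 = 1.85×10^-3 atm = 1850 μatm

pCO2 = 1850 μatm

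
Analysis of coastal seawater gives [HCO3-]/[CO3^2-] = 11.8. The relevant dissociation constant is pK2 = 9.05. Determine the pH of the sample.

pH = 7.98

From K2 = [H⁺][CO3^2-]/[HCO3-]:  pH = pK2 − log₁₀([HCO3-]/[CO3^2-])
log₁₀(11.8) = +1.072
pH = 9.05 − (+1.072) = 7.98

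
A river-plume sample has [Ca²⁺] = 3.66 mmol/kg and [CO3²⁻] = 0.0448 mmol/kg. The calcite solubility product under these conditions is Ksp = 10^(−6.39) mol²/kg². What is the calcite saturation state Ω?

Ω = 0.402

Ksp = 10^(−6.39) = 4.074×10^-7
Ω = [Ca²⁺][CO3²⁻]/Ksp = (3.66×10^-3)(0.0448×10^-3) / 4.074×10^-7 = 0.402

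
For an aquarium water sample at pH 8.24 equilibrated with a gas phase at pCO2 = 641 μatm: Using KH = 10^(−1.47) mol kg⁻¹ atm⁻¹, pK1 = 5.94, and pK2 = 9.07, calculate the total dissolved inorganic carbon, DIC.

[CO2*] = KH · pCO2 = 10^(−1.47) × 641×10^-6 = 2.172×10^-5 mol/kg
α₀ = 1/(1 + K1/[H⁺] + K1K2/[H⁺]²) = 1/(1 + 10^+2.30 + 10^+1.47) = 0.004347
DIC = [CO2*]/α₀ = 2.172×10^-5 / 0.004347 = 5.00 mmol/kg

DIC = 5.00 mmol/kg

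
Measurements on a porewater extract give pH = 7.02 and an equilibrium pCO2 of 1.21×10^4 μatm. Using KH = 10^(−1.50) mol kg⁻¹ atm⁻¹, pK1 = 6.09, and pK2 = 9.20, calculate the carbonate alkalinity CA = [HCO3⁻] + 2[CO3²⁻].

[CO2*] = KH · pCO2 = 10^(−1.50) × 1.21×10^4×10^-6 = 3.826×10^-4 mol/kg
α₀ = 1/(1 + K1/[H⁺] + K1K2/[H⁺]²) = 1/(1 + 10^+0.93 + 10^-1.25) = 0.1045
DIC = [CO2*]/α₀ = 3.826×10^-4 / 0.1045 = 3.661 mmol/kg
CA = (α₁ + 2α₂)·DIC = (0.8896 + 2×0.005878) × 3.661 = 3.30 mmol/kg

CA = 3.30 mmol/kg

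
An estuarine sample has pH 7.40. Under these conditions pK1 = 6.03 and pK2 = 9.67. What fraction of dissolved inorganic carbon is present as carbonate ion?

α₂ = 1 / (1 + [H⁺]/K2 + [H⁺]²/(K1K2)) = 1 / (1 + 10^+2.27 + 10^+0.90)
   = 1 / (1 + 186.21 + 7.9433) = 1/195.15 = 0.005124

α₂ = 0.00512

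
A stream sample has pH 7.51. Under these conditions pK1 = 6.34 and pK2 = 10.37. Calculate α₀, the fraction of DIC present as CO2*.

α₀ = 0.0632

α₀ = 1 / (1 + K1/[H⁺] + K1K2/[H⁺]²) = 1 / (1 + 10^+1.17 + 10^-1.69)
   = 1 / (1 + 14.791 + 0.020417) = 1/15.812 = 0.06325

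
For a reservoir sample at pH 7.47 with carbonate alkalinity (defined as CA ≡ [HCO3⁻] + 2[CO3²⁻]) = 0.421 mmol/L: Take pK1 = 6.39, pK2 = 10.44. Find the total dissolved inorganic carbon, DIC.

CA = [HCO3⁻] + 2[CO3²⁻] = (α₁ + 2α₂)·DIC
At pH 7.47: [H⁺]/K1 = 10^-1.08 = 0.083176, K2/[H⁺] = 10^-2.97 = 0.0010715
α₁ = 1/(1 + 0.083176 + 0.0010715) = 1/1.0842 = 0.9223; α₂ = α₁·K2/[H⁺] = 0.0009883
α₁ + 2α₂ = 0.9243
DIC = CA / (α₁ + 2α₂) = 0.421 / 0.9243 = 0.455 mmol/L

DIC = 0.455 mmol/L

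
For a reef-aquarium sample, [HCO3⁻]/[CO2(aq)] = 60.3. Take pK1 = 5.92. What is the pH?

From K1 = [H⁺][HCO3⁻]/[CO2(aq)]:  pH = pK1 + log₁₀([HCO3⁻]/[CO2(aq)])
log₁₀(60.3) = +1.780
pH = 5.92 + (+1.780) = 7.70

pH = 7.70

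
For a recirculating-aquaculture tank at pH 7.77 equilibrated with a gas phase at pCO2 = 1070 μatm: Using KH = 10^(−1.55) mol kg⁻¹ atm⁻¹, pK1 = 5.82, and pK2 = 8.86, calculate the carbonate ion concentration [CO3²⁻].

[CO2*] = KH · pCO2 = 10^(−1.55) × 1070×10^-6 = 3.016×10^-5 mol/kg
α₀ = 1/(1 + K1/[H⁺] + K1K2/[H⁺]²) = 1/(1 + 10^+1.95 + 10^+0.86) = 0.01027
DIC = [CO2*]/α₀ = 3.016×10^-5 / 0.01027 = 2.936 mmol/kg
[CO3²⁻] = α₂·DIC; α₂ = 0.07440, so [CO3²⁻] = 0.07440 × 2.936 = 0.218 mmol/kg

[CO3²⁻] = 0.218 mmol/kg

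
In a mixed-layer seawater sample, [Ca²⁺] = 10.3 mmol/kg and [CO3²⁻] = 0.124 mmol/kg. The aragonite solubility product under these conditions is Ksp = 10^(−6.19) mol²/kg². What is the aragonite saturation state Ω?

Ω = 1.98

Ksp = 10^(−6.19) = 6.457×10^-7
Ω = [Ca²⁺][CO3²⁻]/Ksp = (10.3×10^-3)(0.124×10^-3) / 6.457×10^-7 = 1.98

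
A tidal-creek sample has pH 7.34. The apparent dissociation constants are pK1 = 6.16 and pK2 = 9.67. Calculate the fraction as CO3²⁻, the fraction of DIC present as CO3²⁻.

α₂ = 0.00437

α₂ = 1 / (1 + [H⁺]/K2 + [H⁺]²/(K1K2)) = 1 / (1 + 10^+2.33 + 10^+1.15)
   = 1 / (1 + 213.80 + 14.125) = 1/228.92 = 0.004368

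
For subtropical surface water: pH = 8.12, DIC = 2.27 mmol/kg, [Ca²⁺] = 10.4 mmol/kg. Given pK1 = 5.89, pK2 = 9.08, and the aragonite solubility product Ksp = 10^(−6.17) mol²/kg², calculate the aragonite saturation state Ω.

α₂ = 1 / (1 + [H⁺]/K2 + [H⁺]²/(K1K2)) = 1 / (1 + 10^+0.96 + 10^-1.27)
   = 1 / (1 + 9.1201 + 0.053703) = 1/10.174 = 0.09829
[CO3²⁻] = α₂ × DIC = 0.09829 × 2.27 = 0.2231 mmol/kg
Ksp = 10^(−6.17) = 6.761×10^-7
Ω = [Ca²⁺][CO3²⁻]/Ksp = (10.4×10^-3)(2.231×10^-4) / 6.761×10^-7 = 3.43

Ω = 3.43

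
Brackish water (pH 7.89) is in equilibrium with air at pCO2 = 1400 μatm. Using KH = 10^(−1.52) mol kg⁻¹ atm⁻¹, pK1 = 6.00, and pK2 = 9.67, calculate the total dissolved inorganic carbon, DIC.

[CO2*] = KH · pCO2 = 10^(−1.52) × 1400×10^-6 = 4.228×10^-5 mol/kg
α₀ = 1/(1 + K1/[H⁺] + K1K2/[H⁺]²) = 1/(1 + 10^+1.89 + 10^+0.11) = 0.01251
DIC = [CO2*]/α₀ = 4.228×10^-5 / 0.01251 = 3.38 mmol/kg

DIC = 3.38 mmol/kg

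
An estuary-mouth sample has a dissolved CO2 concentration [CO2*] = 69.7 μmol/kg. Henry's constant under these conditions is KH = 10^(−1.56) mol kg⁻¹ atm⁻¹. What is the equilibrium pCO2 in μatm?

pCO2 = 2530 μatm

KH = 10^(−1.56) = 2.754×10^-2 mol kg⁻¹ atm⁻¹
pCO2 = [CO2*]/KH = 69.7×10^-6 / 2.754×10^-2 = 2.53×10^-3 atm = 2530 μatm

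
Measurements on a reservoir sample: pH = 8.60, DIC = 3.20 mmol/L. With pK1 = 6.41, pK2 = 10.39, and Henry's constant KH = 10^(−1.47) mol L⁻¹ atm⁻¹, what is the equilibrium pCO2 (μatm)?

pCO2 = 596 μatm

α₀ = 1 / (1 + K1/[H⁺] + K1K2/[H⁺]²) = 1 / (1 + 10^+2.19 + 10^+0.40)
   = 1 / (1 + 154.88 + 2.5119) = 1/158.39 = 0.006313
[CO2*] = α₀ × DIC = 0.006313 × 3.20 = 0.02020 mmol/L
pCO2 = [CO2*]/KH = 2.020×10^-5 / 3.388×10^-2 = 596 μatm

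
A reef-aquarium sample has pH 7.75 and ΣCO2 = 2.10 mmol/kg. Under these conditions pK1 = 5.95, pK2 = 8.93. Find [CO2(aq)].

[CO2*] = 0.0308 mmol/kg

α₀ = 1 / (1 + K1/[H⁺] + K1K2/[H⁺]²) = 1 / (1 + 10^+1.80 + 10^+0.62)
   = 1 / (1 + 63.096 + 4.1687) = 1/68.264 = 0.01465
[CO2*] = α₀ × DIC = 0.01465 × 2.10 = 0.0308 mmol/kg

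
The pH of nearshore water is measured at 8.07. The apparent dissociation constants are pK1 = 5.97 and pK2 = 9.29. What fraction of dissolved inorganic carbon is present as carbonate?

α₂ = 1 / (1 + [H⁺]/K2 + [H⁺]²/(K1K2)) = 1 / (1 + 10^+1.22 + 10^-0.88)
   = 1 / (1 + 16.596 + 0.13183) = 1/17.728 = 0.05641

α₂ = 0.0564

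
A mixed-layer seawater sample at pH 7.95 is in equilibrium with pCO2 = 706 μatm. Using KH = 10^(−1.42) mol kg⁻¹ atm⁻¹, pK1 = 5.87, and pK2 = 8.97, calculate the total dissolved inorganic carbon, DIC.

[CO2*] = KH · pCO2 = 10^(−1.42) × 706×10^-6 = 2.684×10^-5 mol/kg
α₀ = 1/(1 + K1/[H⁺] + K1K2/[H⁺]²) = 1/(1 + 10^+2.08 + 10^+1.06) = 0.007535
DIC = [CO2*]/α₀ = 2.684×10^-5 / 0.007535 = 3.56 mmol/kg

DIC = 3.56 mmol/kg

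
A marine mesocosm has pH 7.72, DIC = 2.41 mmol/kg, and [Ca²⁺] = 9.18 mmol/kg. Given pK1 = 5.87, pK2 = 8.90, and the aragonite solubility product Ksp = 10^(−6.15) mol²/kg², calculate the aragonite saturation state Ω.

α₂ = 1 / (1 + [H⁺]/K2 + [H⁺]²/(K1K2)) = 1 / (1 + 10^+1.18 + 10^-0.67)
   = 1 / (1 + 15.136 + 0.21380) = 1/16.349 = 0.06116
[CO3²⁻] = α₂ × DIC = 0.06116 × 2.41 = 0.1474 mmol/kg
Ksp = 10^(−6.15) = 7.079×10^-7
Ω = [Ca²⁺][CO3²⁻]/Ksp = (9.18×10^-3)(1.474×10^-4) / 7.079×10^-7 = 1.91

Ω = 1.91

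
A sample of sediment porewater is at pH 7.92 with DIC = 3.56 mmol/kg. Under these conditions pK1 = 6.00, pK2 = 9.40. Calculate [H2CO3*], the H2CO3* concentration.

[CO2*] = 0.0410 mmol/kg

α₀ = 1 / (1 + K1/[H⁺] + K1K2/[H⁺]²) = 1 / (1 + 10^+1.92 + 10^+0.44)
   = 1 / (1 + 83.176 + 2.7542) = 1/86.931 = 0.01150
[CO2*] = α₀ × DIC = 0.01150 × 3.56 = 0.0410 mmol/kg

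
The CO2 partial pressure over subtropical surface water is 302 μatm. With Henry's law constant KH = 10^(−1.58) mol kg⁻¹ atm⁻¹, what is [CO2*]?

KH = 10^(−1.58) = 2.630×10^-2 mol kg⁻¹ atm⁻¹
[CO2*] = KH · pCO2 = 2.630×10^-2 × 302×10^-6 atm = 7.94×10^-6 mol/kg

[CO2*] = 7.94 μmol/kg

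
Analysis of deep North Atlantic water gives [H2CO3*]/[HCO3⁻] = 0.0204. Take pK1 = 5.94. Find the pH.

From K1 = [H⁺][HCO3⁻]/[H2CO3*]:  pH = pK1 − log₁₀([H2CO3*]/[HCO3⁻])
log₁₀(0.0204) = -1.690
pH = 5.94 − (-1.690) = 7.63

pH = 7.63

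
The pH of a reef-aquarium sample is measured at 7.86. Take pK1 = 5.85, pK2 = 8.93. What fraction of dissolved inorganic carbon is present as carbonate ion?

α₂ = 1 / (1 + [H⁺]/K2 + [H⁺]²/(K1K2)) = 1 / (1 + 10^+1.07 + 10^-0.94)
   = 1 / (1 + 11.749 + 0.11482) = 1/12.864 = 0.07774

α₂ = 0.0777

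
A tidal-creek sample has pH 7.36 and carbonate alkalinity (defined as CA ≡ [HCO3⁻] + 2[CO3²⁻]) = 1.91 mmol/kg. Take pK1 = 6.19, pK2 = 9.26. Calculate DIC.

DIC = 2.01 mmol/kg

CA = [HCO3⁻] + 2[CO3²⁻] = (α₁ + 2α₂)·DIC
At pH 7.36: [H⁺]/K1 = 10^-1.17 = 0.067608, K2/[H⁺] = 10^-1.90 = 0.012589
α₁ = 1/(1 + 0.067608 + 0.012589) = 1/1.0802 = 0.9258; α₂ = α₁·K2/[H⁺] = 0.01165
α₁ + 2α₂ = 0.9491
DIC = CA / (α₁ + 2α₂) = 1.91 / 0.9491 = 2.01 mmol/kg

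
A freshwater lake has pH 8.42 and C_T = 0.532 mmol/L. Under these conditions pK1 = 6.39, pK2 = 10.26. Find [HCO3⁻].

α₁ = 1 / (1 + [H⁺]/K1 + K2/[H⁺]) = 1 / (1 + 10^-2.03 + 10^-1.84)
   = 1 / (1 + 0.0093325 + 0.014454) = 1/1.0238 = 0.9768
[HCO3⁻] = α₁ × DIC = 0.9768 × 0.532 = 0.520 mmol/L

[HCO3⁻] = 0.520 mmol/L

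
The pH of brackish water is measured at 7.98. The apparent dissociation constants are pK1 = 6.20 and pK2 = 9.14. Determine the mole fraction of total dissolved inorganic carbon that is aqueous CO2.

α₀ = 0.0153

α₀ = 1 / (1 + K1/[H⁺] + K1K2/[H⁺]²) = 1 / (1 + 10^+1.78 + 10^+0.62)
   = 1 / (1 + 60.256 + 4.1687) = 1/65.425 = 0.01528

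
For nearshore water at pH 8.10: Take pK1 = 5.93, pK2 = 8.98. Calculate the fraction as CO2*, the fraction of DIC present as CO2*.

α₀ = 1 / (1 + K1/[H⁺] + K1K2/[H⁺]²) = 1 / (1 + 10^+2.17 + 10^+1.29)
   = 1 / (1 + 147.91 + 19.498) = 1/168.41 = 0.005938

α₀ = 0.00594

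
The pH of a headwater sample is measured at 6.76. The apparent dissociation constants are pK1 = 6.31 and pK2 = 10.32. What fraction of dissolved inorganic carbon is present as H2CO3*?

α₀ = 0.262

α₀ = 1 / (1 + K1/[H⁺] + K1K2/[H⁺]²) = 1 / (1 + 10^+0.45 + 10^-3.11)
   = 1 / (1 + 2.8184 + 0.00077625) = 1/3.8192 = 0.2618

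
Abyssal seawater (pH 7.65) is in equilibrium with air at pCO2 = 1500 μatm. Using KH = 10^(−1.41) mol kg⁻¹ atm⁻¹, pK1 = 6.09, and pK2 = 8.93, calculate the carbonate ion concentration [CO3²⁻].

[CO2*] = KH · pCO2 = 10^(−1.41) × 1500×10^-6 = 5.836×10^-5 mol/kg
α₀ = 1/(1 + K1/[H⁺] + K1K2/[H⁺]²) = 1/(1 + 10^+1.56 + 10^+0.28) = 0.02550
DIC = [CO2*]/α₀ = 5.836×10^-5 / 0.02550 = 2.288 mmol/kg
[CO3²⁻] = α₂·DIC; α₂ = 0.04859, so [CO3²⁻] = 0.04859 × 2.288 = 0.111 mmol/kg

[CO3²⁻] = 0.111 mmol/kg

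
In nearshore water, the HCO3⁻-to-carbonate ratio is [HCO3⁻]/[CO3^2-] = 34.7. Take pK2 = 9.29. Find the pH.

pH = 7.75

From K2 = [H⁺][CO3^2-]/[HCO3⁻]:  pH = pK2 − log₁₀([HCO3⁻]/[CO3^2-])
log₁₀(34.7) = +1.540
pH = 9.29 − (+1.540) = 7.75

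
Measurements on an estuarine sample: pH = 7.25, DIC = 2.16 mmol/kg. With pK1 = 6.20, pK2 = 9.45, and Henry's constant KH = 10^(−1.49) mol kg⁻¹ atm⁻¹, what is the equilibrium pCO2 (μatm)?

pCO2 = 5430 μatm

α₀ = 1 / (1 + K1/[H⁺] + K1K2/[H⁺]²) = 1 / (1 + 10^+1.05 + 10^-1.15)
   = 1 / (1 + 11.220 + 0.070795) = 1/12.291 = 0.08136
[CO2*] = α₀ × DIC = 0.08136 × 2.16 = 0.1757 mmol/kg
pCO2 = [CO2*]/KH = 1.757×10^-4 / 3.236×10^-2 = 5430 μatm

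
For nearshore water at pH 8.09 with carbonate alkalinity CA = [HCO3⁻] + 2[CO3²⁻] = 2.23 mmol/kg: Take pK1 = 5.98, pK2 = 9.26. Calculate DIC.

DIC = 2.11 mmol/kg

CA = [HCO3⁻] + 2[CO3²⁻] = (α₁ + 2α₂)·DIC
At pH 8.09: [H⁺]/K1 = 10^-2.11 = 0.0077625, K2/[H⁺] = 10^-1.17 = 0.067608
α₁ = 1/(1 + 0.0077625 + 0.067608) = 1/1.0754 = 0.9299; α₂ = α₁·K2/[H⁺] = 0.06287
α₁ + 2α₂ = 1.0557
DIC = CA / (α₁ + 2α₂) = 2.23 / 1.0557 = 2.11 mmol/kg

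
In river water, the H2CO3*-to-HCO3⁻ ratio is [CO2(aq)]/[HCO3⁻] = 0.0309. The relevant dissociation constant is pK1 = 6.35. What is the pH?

From K1 = [H⁺][HCO3⁻]/[CO2(aq)]:  pH = pK1 − log₁₀([CO2(aq)]/[HCO3⁻])
log₁₀(0.0309) = -1.510
pH = 6.35 − (-1.510) = 7.86

pH = 7.86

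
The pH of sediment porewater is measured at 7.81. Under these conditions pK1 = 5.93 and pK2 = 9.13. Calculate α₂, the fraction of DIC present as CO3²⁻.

α₂ = 1 / (1 + [H⁺]/K2 + [H⁺]²/(K1K2)) = 1 / (1 + 10^+1.32 + 10^-0.56)
   = 1 / (1 + 20.893 + 0.27542) = 1/22.168 = 0.04511

α₂ = 0.0451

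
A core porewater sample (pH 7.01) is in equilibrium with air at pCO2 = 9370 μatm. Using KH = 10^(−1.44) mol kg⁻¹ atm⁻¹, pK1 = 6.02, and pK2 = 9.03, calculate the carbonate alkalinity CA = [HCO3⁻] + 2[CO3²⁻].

[CO2*] = KH · pCO2 = 10^(−1.44) × 9370×10^-6 = 3.402×10^-4 mol/kg
α₀ = 1/(1 + K1/[H⁺] + K1K2/[H⁺]²) = 1/(1 + 10^+0.99 + 10^-1.03) = 0.09203
DIC = [CO2*]/α₀ = 3.402×10^-4 / 0.09203 = 3.697 mmol/kg
CA = (α₁ + 2α₂)·DIC = (0.8994 + 2×0.008589) × 3.697 = 3.39 mmol/kg

CA = 3.39 mmol/kg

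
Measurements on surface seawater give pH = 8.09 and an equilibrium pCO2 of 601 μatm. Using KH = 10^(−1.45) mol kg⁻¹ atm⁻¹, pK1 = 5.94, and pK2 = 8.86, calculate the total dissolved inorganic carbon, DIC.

DIC = 3.54 mmol/kg

[CO2*] = KH · pCO2 = 10^(−1.45) × 601×10^-6 = 2.132×10^-5 mol/kg
α₀ = 1/(1 + K1/[H⁺] + K1K2/[H⁺]²) = 1/(1 + 10^+2.15 + 10^+1.38) = 0.006015
DIC = [CO2*]/α₀ = 2.132×10^-5 / 0.006015 = 3.54 mmol/kg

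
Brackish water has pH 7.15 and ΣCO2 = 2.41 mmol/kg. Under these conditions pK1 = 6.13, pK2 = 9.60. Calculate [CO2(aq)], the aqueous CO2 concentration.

[CO2*] = 0.209 mmol/kg

α₀ = 1 / (1 + K1/[H⁺] + K1K2/[H⁺]²) = 1 / (1 + 10^+1.02 + 10^-1.43)
   = 1 / (1 + 10.471 + 0.037154) = 1/11.508 = 0.08689
[CO2*] = α₀ × DIC = 0.08689 × 2.41 = 0.209 mmol/kg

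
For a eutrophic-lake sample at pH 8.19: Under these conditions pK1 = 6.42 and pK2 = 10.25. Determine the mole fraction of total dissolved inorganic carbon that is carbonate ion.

α₂ = 0.00849

α₂ = 1 / (1 + [H⁺]/K2 + [H⁺]²/(K1K2)) = 1 / (1 + 10^+2.06 + 10^+0.29)
   = 1 / (1 + 114.82 + 1.9498) = 1/117.77 = 0.008491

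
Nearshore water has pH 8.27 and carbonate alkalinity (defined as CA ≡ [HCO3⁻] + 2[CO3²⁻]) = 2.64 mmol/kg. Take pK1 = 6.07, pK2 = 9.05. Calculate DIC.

CA = [HCO3⁻] + 2[CO3²⁻] = (α₁ + 2α₂)·DIC
At pH 8.27: [H⁺]/K1 = 10^-2.20 = 0.0063096, K2/[H⁺] = 10^-0.78 = 0.16596
α₁ = 1/(1 + 0.0063096 + 0.16596) = 1/1.1723 = 0.8530; α₂ = α₁·K2/[H⁺] = 0.1416
α₁ + 2α₂ = 1.1362
DIC = CA / (α₁ + 2α₂) = 2.64 / 1.1362 = 2.32 mmol/kg

DIC = 2.32 mmol/kg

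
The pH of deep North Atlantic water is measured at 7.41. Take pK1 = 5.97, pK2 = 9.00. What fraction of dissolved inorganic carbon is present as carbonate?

α₂ = 1 / (1 + [H⁺]/K2 + [H⁺]²/(K1K2)) = 1 / (1 + 10^+1.59 + 10^+0.15)
   = 1 / (1 + 38.905 + 1.4125) = 1/41.317 = 0.02420

α₂ = 0.0242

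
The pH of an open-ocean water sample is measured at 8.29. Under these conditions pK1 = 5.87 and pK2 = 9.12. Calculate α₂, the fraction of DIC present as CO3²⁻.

α₂ = 1 / (1 + [H⁺]/K2 + [H⁺]²/(K1K2)) = 1 / (1 + 10^+0.83 + 10^-1.59)
   = 1 / (1 + 6.7608 + 0.025704) = 1/7.7865 = 0.1284

α₂ = 0.128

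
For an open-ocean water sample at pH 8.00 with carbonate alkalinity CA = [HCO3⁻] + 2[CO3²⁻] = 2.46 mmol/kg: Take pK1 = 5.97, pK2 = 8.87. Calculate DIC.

CA = [HCO3⁻] + 2[CO3²⁻] = (α₁ + 2α₂)·DIC
At pH 8.00: [H⁺]/K1 = 10^-2.03 = 0.0093325, K2/[H⁺] = 10^-0.87 = 0.13490
α₁ = 1/(1 + 0.0093325 + 0.13490) = 1/1.1442 = 0.8740; α₂ = α₁·K2/[H⁺] = 0.1179
α₁ + 2α₂ = 1.1097
DIC = CA / (α₁ + 2α₂) = 2.46 / 1.1097 = 2.22 mmol/kg

DIC = 2.22 mmol/kg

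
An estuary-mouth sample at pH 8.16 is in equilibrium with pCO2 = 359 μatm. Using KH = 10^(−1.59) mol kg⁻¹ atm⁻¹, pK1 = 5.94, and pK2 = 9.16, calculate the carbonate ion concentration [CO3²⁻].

[CO3²⁻] = 0.153 mmol/kg

[CO2*] = KH · pCO2 = 10^(−1.59) × 359×10^-6 = 9.228×10^-6 mol/kg
α₀ = 1/(1 + K1/[H⁺] + K1K2/[H⁺]²) = 1/(1 + 10^+2.22 + 10^+1.22) = 0.005448
DIC = [CO2*]/α₀ = 9.228×10^-6 / 0.005448 = 1.694 mmol/kg
[CO3²⁻] = α₂·DIC; α₂ = 0.09041, so [CO3²⁻] = 0.09041 × 1.694 = 0.153 mmol/kg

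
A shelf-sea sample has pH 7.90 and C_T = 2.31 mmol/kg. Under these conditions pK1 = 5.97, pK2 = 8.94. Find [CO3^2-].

α₂ = 1 / (1 + [H⁺]/K2 + [H⁺]²/(K1K2)) = 1 / (1 + 10^+1.04 + 10^-0.89)
   = 1 / (1 + 10.965 + 0.12882) = 1/12.094 = 0.08269
[CO3²⁻] = α₂ × DIC = 0.08269 × 2.31 = 0.191 mmol/kg

[CO3²⁻] = 0.191 mmol/kg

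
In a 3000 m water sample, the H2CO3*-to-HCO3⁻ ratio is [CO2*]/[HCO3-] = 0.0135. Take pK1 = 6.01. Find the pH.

pH = 7.88

From K1 = [H⁺][HCO3-]/[CO2*]:  pH = pK1 − log₁₀([CO2*]/[HCO3-])
log₁₀(0.0135) = -1.870
pH = 6.01 − (-1.870) = 7.88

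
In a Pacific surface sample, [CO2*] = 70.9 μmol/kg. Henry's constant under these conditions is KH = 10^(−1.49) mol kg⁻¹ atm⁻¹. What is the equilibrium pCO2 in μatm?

KH = 10^(−1.49) = 3.236×10^-2 mol kg⁻¹ atm⁻¹
pCO2 = [CO2*]/KH = 70.9×10^-6 / 3.236×10^-2 = 2.19×10^-3 atm = 2190 μatm

pCO2 = 2190 μatm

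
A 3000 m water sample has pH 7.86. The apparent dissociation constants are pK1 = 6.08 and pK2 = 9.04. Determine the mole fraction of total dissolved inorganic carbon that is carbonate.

α₂ = 1 / (1 + [H⁺]/K2 + [H⁺]²/(K1K2)) = 1 / (1 + 10^+1.18 + 10^-0.60)
   = 1 / (1 + 15.136 + 0.25119) = 1/16.387 = 0.06102

α₂ = 0.0610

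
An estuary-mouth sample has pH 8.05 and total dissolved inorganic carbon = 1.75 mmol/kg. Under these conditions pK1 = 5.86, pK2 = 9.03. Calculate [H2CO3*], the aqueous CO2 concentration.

α₀ = 1 / (1 + K1/[H⁺] + K1K2/[H⁺]²) = 1 / (1 + 10^+2.19 + 10^+1.21)
   = 1 / (1 + 154.88 + 16.218) = 1/172.10 = 0.005811
[CO2*] = α₀ × DIC = 0.005811 × 1.75 = 0.0102 mmol/kg = 10.2 μmol/kg

[CO2*] = 10.2 μmol/kg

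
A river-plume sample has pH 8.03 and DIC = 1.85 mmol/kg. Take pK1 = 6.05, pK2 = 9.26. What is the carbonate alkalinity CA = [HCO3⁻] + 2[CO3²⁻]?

CA = 1.93 mmol/kg

CA = [HCO3⁻] + 2[CO3²⁻] = (α₁ + 2α₂)·DIC
At pH 8.03: [H⁺]/K1 = 10^-1.98 = 0.010471, K2/[H⁺] = 10^-1.23 = 0.058884
α₁ = 1/(1 + 0.010471 + 0.058884) = 1/1.0694 = 0.9351; α₂ = α₁·K2/[H⁺] = 0.05507
α₁ + 2α₂ = 1.0453
CA = 1.0453 × 1.85 = 1.93 mmol/kg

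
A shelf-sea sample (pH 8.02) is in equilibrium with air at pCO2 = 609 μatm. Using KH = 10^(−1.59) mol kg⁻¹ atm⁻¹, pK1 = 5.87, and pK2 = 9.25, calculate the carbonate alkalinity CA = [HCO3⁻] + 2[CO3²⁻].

[CO2*] = KH · pCO2 = 10^(−1.59) × 609×10^-6 = 1.565×10^-5 mol/kg
α₀ = 1/(1 + K1/[H⁺] + K1K2/[H⁺]²) = 1/(1 + 10^+2.15 + 10^+0.92) = 0.006641
DIC = [CO2*]/α₀ = 1.565×10^-5 / 0.006641 = 2.357 mmol/kg
CA = (α₁ + 2α₂)·DIC = (0.9381 + 2×0.05524) × 2.357 = 2.47 mmol/kg

CA = 2.47 mmol/kg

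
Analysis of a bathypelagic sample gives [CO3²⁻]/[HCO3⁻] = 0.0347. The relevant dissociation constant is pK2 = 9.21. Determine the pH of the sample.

pH = 7.75

From K2 = [H⁺][CO3²⁻]/[HCO3⁻]:  pH = pK2 + log₁₀([CO3²⁻]/[HCO3⁻])
log₁₀(0.0347) = -1.460
pH = 9.21 + (-1.460) = 7.75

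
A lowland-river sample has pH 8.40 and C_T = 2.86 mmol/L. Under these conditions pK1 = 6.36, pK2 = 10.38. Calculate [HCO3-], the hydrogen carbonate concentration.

α₁ = 1 / (1 + [H⁺]/K1 + K2/[H⁺]) = 1 / (1 + 10^-2.04 + 10^-1.98)
   = 1 / (1 + 0.0091201 + 0.010471) = 1/1.0196 = 0.9808
[HCO3⁻] = α₁ × DIC = 0.9808 × 2.86 = 2.81 mmol/L

[HCO3⁻] = 2.81 mmol/L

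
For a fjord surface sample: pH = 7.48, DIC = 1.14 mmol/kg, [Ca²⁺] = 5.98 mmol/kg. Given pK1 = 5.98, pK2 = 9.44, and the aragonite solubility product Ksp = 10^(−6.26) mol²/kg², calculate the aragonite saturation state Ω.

Ω = 0.130

α₂ = 1 / (1 + [H⁺]/K2 + [H⁺]²/(K1K2)) = 1 / (1 + 10^+1.96 + 10^+0.46)
   = 1 / (1 + 91.201 + 2.8840) = 1/95.085 = 0.01052
[CO3²⁻] = α₂ × DIC = 0.01052 × 1.14 = 0.01199 mmol/kg = 11.99 μmol/kg
Ksp = 10^(−6.26) = 5.495×10^-7
Ω = [Ca²⁺][CO3²⁻]/Ksp = (5.98×10^-3)(1.199×10^-5) / 5.495×10^-7 = 0.130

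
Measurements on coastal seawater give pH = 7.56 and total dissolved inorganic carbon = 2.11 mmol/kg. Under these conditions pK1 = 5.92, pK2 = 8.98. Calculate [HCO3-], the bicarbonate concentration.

α₁ = 1 / (1 + [H⁺]/K1 + K2/[H⁺]) = 1 / (1 + 10^-1.64 + 10^-1.42)
   = 1 / (1 + 0.022909 + 0.038019) = 1/1.0609 = 0.9426
[HCO3⁻] = α₁ × DIC = 0.9426 × 2.11 = 1.99 mmol/kg

[HCO3⁻] = 1.99 mmol/kg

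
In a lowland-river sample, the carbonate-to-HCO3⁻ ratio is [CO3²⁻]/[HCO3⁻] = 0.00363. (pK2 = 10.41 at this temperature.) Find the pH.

pH = 7.97

From K2 = [H⁺][CO3²⁻]/[HCO3⁻]:  pH = pK2 + log₁₀([CO3²⁻]/[HCO3⁻])
log₁₀(0.00363) = -2.440
pH = 10.41 + (-2.440) = 7.97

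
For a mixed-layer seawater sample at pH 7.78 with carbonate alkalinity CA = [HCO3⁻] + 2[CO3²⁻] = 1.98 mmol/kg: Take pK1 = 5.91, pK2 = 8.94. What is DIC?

CA = [HCO3⁻] + 2[CO3²⁻] = (α₁ + 2α₂)·DIC
At pH 7.78: [H⁺]/K1 = 10^-1.87 = 0.013490, K2/[H⁺] = 10^-1.16 = 0.069183
α₁ = 1/(1 + 0.013490 + 0.069183) = 1/1.0827 = 0.9236; α₂ = α₁·K2/[H⁺] = 0.06390
α₁ + 2α₂ = 1.0514
DIC = CA / (α₁ + 2α₂) = 1.98 / 1.0514 = 1.88 mmol/kg

DIC = 1.88 mmol/kg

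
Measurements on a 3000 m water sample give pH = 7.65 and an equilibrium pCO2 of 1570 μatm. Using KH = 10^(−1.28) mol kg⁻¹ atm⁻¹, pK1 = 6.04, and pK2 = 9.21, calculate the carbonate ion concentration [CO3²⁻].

[CO3²⁻] = 0.0924 mmol/kg

[CO2*] = KH · pCO2 = 10^(−1.28) × 1570×10^-6 = 8.239×10^-5 mol/kg
α₀ = 1/(1 + K1/[H⁺] + K1K2/[H⁺]²) = 1/(1 + 10^+1.61 + 10^+0.05) = 0.02333
DIC = [CO2*]/α₀ = 8.239×10^-5 / 0.02333 = 3.531 mmol/kg
[CO3²⁻] = α₂·DIC; α₂ = 0.02618, so [CO3²⁻] = 0.02618 × 3.531 = 0.0924 mmol/kg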